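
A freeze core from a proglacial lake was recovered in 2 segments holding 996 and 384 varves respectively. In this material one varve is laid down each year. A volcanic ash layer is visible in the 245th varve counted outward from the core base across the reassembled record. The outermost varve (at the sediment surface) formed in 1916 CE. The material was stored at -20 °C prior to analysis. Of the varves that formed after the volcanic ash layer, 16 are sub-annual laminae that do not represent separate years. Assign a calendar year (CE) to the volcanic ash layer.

Total varves = 996 + 384 = 1380.
1380 − 245 = 1135 varves lie beyond the volcanic ash layer toward the sediment surface.
Removing the 16 false varves leaves 1135 − 16 = 1119 true varves beyond the volcanic ash layer.
The varve at the sediment surface is 1916 CE, so the volcanic ash layer dates to 1916 − 1119 = 797 CE.

797 CE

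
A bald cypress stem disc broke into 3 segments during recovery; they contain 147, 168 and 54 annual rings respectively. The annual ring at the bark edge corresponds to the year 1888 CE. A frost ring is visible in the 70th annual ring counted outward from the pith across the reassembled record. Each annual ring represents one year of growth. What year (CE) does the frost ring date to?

1589 CE

Total annual rings = 147 + 168 + 54 = 369.
Between annual ring 70 and the bark edge there are 369 − 70 = 299 annual rings.
1888 − 299 = 1589 CE.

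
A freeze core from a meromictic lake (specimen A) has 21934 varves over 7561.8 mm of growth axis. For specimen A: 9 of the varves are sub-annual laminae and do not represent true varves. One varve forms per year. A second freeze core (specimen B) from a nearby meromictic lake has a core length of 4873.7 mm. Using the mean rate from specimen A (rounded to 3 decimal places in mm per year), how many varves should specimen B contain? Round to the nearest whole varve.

14127 varves

Specimen A: after corrections the count is 21934 − 9 = 21925 varves.
A: Mean rate = 7561.8 mm / 21925 years ≈ 0.345 mm per year.
For B, 4873.7 / 0.345 = 14126.67 years ≈ 14127 varves.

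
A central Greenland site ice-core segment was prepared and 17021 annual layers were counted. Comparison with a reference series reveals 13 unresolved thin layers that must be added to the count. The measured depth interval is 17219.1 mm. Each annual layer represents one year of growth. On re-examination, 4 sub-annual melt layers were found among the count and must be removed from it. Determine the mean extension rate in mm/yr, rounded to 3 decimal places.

1.011 mm/yr

Correcting the raw count gives 17021 − 4 + 13 = 17030 true annual layers.
Mean rate = 17219.1 mm / 17030 years ≈ 1.011 mm/yr.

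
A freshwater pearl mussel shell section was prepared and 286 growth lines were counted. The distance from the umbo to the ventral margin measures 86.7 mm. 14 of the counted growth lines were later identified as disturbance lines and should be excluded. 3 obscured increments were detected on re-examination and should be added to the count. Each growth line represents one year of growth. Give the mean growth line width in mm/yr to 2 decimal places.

0.32 mm/yr

True growth line count = 286 − 14 + 3 = 275.
86.7 mm over 275 years gives 86.7 / 275 ≈ 0.32 mm/yr.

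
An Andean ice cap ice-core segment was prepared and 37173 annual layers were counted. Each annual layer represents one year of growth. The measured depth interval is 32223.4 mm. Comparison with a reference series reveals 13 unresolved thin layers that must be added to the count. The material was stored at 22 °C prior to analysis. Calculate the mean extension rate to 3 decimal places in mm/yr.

0.867 mm/yr

After corrections the count is 37173 + 13 = 37186 annual layers.
32223.4 mm over 37186 years gives 32223.4 / 37186 ≈ 0.867 mm/yr.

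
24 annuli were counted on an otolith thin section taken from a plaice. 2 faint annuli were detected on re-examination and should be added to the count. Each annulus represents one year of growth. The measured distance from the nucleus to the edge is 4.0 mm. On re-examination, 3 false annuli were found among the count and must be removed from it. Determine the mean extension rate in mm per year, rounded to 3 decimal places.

Adjusted count: 24 − 3 + 2 = 23 annuli.
Extension rate ≈ 4.0 / 23 = 0.174 mm per year.

0.174 mm per year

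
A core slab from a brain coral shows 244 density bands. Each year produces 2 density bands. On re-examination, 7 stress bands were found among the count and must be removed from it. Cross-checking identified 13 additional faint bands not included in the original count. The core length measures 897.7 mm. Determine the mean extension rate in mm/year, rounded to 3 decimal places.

7.182 mm/year

True density band count = 244 − 7 + 13 = 250.
250 density bands at 2 per year is 250 / 2 = 125 years.
897.7 mm over 125 years gives 897.7 / 125 ≈ 7.182 mm/year.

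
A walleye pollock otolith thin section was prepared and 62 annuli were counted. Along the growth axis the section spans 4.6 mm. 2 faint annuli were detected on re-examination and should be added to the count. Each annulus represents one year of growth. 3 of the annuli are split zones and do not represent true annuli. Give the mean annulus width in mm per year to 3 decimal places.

After corrections the count is 62 − 3 + 2 = 61 annuli.
Mean rate = 4.6 mm / 61 years ≈ 0.075 mm per year.

0.075 mm per year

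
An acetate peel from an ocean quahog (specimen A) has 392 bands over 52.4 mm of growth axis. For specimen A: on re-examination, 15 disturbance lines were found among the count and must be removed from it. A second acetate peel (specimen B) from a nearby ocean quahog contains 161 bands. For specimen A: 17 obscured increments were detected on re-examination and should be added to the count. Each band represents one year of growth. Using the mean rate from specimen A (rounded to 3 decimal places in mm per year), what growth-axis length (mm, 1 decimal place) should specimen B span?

Specimen A: after corrections the count is 392 − 15 + 17 = 394 bands.
A: Extension rate ≈ 52.4 / 394 = 0.133 mm/year.
B's length ≈ 0.133 × 161 = 21.4 mm.

21.4 mm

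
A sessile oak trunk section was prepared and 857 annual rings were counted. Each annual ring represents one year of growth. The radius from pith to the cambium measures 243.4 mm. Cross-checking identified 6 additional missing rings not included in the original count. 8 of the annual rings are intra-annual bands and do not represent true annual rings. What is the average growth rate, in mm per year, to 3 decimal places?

After corrections the count is 857 − 8 + 6 = 855 annual rings.
Extension rate ≈ 243.4 / 855 = 0.285 mm per year.

0.285 mm per year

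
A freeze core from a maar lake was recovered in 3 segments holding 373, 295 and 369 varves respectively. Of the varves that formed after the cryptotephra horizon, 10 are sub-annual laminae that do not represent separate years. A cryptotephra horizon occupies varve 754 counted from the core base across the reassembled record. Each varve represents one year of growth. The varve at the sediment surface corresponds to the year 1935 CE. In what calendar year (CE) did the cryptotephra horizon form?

1662 CE

Total varves = 373 + 295 + 369 = 1037.
1037 − 754 = 283 varves lie beyond the cryptotephra horizon toward the sediment surface.
Excluding 10 false varves: 283 − 10 = 273.
The varve at the sediment surface is 1935 CE, so the cryptotephra horizon dates to 1935 − 273 = 1662 CE.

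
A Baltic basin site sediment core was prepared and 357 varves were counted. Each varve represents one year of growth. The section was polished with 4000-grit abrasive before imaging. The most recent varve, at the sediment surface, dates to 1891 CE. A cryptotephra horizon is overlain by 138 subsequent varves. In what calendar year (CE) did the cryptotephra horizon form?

138 varves post-date the cryptotephra horizon.
Counting back 138 years from 1891 CE places the cryptotephra horizon in 1891 − 138 = 1753 CE.

1753 CE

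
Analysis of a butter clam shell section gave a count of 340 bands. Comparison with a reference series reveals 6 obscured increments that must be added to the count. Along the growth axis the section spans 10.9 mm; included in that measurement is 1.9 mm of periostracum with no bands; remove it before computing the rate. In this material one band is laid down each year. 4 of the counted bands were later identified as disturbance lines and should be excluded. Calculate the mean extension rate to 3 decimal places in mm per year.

0.026 mm per year

Adjusted count: 340 − 4 + 6 = 342 bands.
Net length = 10.9 − 1.9 = 9.0 mm.
Extension rate ≈ 9.0 / 342 = 0.026 mm per year.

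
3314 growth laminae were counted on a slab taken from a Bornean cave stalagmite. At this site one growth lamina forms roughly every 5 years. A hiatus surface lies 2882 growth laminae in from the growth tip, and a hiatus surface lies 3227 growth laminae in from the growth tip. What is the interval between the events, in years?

The two markers are separated by 3227 − 2882 = 345 growth laminae.
345 growth laminae at 5 years each span 345 × 5 = 1725 years.

1725 years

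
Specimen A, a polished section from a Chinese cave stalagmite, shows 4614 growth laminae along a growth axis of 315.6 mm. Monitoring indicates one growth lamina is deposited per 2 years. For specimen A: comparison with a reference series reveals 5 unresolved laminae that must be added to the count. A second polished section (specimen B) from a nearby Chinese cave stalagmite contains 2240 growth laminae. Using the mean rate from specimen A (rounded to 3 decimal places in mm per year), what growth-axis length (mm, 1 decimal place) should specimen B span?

Specimen A: after corrections the count is 4614 + 5 = 4619 growth laminae.
Specimen A: multiplying by 2 years per growth lamina: 4619 × 2 = 9238 years.
A: Mean rate = 315.6 mm / 9238 years ≈ 0.034 mm/yr.
Specimen B: multiplying by 2 years per growth lamina: 2240 × 2 = 4480 years. B's length ≈ 0.034 × 4480 = 152.3 mm.

152.3 mm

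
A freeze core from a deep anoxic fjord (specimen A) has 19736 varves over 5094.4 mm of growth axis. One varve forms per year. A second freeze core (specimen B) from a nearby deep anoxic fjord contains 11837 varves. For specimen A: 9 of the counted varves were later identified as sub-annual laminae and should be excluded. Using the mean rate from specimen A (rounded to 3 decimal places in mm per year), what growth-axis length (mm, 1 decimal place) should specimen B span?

Specimen A: after corrections the count is 19736 − 9 = 19727 varves.
A: 5094.4 mm over 19727 years gives 5094.4 / 19727 ≈ 0.258 mm/yr.
For B, 0.258 mm/year × 11837 years = 3053.9 mm.

3053.9 mm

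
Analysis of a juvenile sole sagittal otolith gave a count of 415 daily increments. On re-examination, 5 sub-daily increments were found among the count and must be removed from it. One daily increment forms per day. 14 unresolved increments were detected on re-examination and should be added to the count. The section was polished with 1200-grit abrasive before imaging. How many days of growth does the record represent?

424 days

Adjusted count: 415 − 5 + 14 = 424 daily increments.
With a one-to-one daily increment periodicity this is 424 days.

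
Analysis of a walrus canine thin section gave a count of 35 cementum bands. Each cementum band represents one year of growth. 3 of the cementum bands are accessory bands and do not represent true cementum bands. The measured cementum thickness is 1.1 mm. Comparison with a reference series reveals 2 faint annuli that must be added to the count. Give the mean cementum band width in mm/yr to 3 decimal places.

0.032 mm/yr

After corrections the count is 35 − 3 + 2 = 34 cementum bands.
Mean rate = 1.1 mm / 34 years ≈ 0.032 mm/yr.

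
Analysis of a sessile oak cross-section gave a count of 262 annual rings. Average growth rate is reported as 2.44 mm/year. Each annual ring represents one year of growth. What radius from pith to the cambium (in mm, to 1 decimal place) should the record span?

639.3 mm

The record spans 262 years at 2.44 mm per year.
Predicted length = 2.44 mm/year × 262 years = 639.3 mm.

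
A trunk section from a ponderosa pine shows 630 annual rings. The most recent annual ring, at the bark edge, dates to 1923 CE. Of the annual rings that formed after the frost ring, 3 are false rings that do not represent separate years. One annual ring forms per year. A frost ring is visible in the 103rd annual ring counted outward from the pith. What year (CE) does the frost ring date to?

1399 CE

Between annual ring 103 and the bark edge there are 630 − 103 = 527 annual rings.
Excluding 3 false annual rings: 527 − 3 = 524.
Counting back 524 years from 1923 CE places the frost ring in 1923 − 524 = 1399 CE.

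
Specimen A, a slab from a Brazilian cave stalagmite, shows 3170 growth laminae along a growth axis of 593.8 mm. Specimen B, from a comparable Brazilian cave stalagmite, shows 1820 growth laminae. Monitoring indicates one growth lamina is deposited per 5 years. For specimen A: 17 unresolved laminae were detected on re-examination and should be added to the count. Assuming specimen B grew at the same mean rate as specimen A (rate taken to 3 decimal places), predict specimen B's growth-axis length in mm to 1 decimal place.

Specimen A: adjusted count: 3170 + 17 = 3187 growth laminae.
Specimen A: at 5 years per growth lamina, 3187 × 5 = 15935 years.
A: Extension rate ≈ 593.8 / 15935 = 0.037 mm/yr.
Specimen B: at 5 years per growth lamina, 1820 × 5 = 9100 years. B's length ≈ 0.037 × 9100 = 336.7 mm.

336.7 mm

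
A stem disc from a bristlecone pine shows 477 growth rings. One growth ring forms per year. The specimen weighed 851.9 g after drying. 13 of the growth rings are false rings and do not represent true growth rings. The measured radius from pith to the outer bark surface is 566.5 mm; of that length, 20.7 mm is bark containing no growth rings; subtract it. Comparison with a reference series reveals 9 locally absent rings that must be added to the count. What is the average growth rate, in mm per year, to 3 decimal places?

Correcting the raw count gives 477 − 13 + 9 = 473 true growth rings.
Removing the 20.7 mm offcut leaves 566.5 − 20.7 = 545.8 mm.
545.8 mm over 473 years gives 545.8 / 473 ≈ 1.154 mm per year.

1.154 mm per year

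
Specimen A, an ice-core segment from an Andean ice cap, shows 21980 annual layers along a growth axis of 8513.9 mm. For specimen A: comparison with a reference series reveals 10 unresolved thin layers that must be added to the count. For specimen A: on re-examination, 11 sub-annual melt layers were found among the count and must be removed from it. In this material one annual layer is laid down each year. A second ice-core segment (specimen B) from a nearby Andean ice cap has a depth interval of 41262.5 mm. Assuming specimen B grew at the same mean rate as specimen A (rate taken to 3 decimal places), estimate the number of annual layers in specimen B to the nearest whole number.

106621 annual layers

Specimen A: true annual layer count = 21980 − 11 + 10 = 21979.
A: Mean rate = 8513.9 mm / 21979 years ≈ 0.387 mm/year.
B spans 41262.5 / 0.387 = 106621.45 years ≈ 106621 annual layers.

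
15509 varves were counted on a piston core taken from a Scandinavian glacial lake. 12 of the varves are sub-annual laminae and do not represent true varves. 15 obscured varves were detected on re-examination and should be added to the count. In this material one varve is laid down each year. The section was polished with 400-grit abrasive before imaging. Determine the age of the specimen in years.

15512 yr

Correcting the raw count gives 15509 − 12 + 15 = 15512 true varves.
One varve per year makes the duration 15512 years.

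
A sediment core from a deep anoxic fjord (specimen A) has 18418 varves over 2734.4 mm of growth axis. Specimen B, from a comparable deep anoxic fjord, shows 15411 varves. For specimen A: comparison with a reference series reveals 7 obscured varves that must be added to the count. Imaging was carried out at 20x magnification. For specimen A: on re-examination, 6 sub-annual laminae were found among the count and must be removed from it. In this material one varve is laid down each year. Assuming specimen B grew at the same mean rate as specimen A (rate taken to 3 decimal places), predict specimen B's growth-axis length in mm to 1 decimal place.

Specimen A: after corrections the count is 18418 − 6 + 7 = 18419 varves.
A: Extension rate ≈ 2734.4 / 18419 = 0.148 mm per year.
B's length ≈ 0.148 × 15411 = 2280.8 mm.

2280.8 mm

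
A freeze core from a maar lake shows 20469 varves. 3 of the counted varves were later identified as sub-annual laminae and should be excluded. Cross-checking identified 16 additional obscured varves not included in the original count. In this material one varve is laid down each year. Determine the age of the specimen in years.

20482 years

Correcting the raw count gives 20469 − 3 + 16 = 20482 true varves.
One varve per year makes the duration 20482 years.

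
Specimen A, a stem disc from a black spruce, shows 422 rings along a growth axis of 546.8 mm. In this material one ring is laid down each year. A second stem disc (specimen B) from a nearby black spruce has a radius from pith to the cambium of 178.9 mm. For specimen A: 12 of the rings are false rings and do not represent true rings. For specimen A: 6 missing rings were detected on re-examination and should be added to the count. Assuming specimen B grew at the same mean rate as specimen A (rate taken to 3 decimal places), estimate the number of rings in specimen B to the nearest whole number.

Specimen A: adjusted count: 422 − 12 + 6 = 416 rings.
A: Extension rate ≈ 546.8 / 416 = 1.314 mm per year.
Specimen B: 178.9 mm / 1.314 mm per year = 136.15 years ≈ 136 rings.

136 rings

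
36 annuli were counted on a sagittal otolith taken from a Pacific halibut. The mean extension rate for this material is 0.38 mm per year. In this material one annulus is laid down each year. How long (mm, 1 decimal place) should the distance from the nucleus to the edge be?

36 years of growth are recorded.
Length ≈ 0.38 × 36 = 13.7 mm.

13.7 mm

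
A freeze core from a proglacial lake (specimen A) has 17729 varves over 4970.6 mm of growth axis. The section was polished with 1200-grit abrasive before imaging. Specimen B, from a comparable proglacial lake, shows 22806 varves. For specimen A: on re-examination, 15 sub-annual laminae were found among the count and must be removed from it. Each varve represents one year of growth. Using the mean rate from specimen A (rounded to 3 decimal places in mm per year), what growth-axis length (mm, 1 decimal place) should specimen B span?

6408.5 mm

Specimen A: after corrections the count is 17729 − 15 = 17714 varves.
A: 4970.6 mm over 17714 years gives 4970.6 / 17714 ≈ 0.281 mm per year.
Length of B = 0.281 × 22806 = 6408.5 mm.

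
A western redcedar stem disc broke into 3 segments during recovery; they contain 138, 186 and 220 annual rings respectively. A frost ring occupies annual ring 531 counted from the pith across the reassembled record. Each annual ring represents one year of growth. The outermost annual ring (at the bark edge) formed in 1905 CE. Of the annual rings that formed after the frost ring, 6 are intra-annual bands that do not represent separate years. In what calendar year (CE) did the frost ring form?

1898 CE

Total annual rings = 138 + 186 + 220 = 544.
544 − 531 = 13 annual rings lie beyond the frost ring toward the bark edge.
13 − 6 false = 7 true annual rings after the frost ring.
The annual ring at the bark edge is 1905 CE, so the frost ring dates to 1905 − 7 = 1898 CE.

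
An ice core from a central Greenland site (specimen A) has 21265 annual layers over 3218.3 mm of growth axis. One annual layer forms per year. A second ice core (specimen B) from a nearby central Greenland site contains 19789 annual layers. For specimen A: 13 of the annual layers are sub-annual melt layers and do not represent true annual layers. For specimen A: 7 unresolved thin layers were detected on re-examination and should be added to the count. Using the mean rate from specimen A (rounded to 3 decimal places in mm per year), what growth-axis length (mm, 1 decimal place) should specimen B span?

Specimen A: correcting the raw count gives 21265 − 13 + 7 = 21259 true annual layers.
A: Extension rate ≈ 3218.3 / 21259 = 0.151 mm per year.
For B, 0.151 mm/year × 19789 years = 2988.1 mm.

2988.1 mm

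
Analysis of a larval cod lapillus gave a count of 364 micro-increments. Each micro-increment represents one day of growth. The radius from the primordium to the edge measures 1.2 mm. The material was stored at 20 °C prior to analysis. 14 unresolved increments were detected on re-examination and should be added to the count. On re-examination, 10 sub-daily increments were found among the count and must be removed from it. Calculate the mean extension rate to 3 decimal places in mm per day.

0.003 mm per day

True micro-increment count = 364 − 10 + 14 = 368.
1.2 mm over 368 days gives 1.2 / 368 ≈ 0.003 mm per day.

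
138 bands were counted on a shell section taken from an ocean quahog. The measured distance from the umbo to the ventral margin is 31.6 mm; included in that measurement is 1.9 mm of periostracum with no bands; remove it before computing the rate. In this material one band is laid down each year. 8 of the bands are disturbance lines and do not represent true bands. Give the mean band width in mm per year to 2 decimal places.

Adjusted count: 138 − 8 = 130 bands.
The growth record spans 31.6 − 1.9 = 29.7 mm.
Mean rate = 29.7 mm / 130 years ≈ 0.23 mm per year.

0.23 mm per year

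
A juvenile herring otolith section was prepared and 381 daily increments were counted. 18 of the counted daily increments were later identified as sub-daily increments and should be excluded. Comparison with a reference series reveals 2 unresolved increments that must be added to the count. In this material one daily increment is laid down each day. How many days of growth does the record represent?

365 d

After corrections the count is 381 − 18 + 2 = 365 daily increments.
At one daily increment per day, that is 365 days.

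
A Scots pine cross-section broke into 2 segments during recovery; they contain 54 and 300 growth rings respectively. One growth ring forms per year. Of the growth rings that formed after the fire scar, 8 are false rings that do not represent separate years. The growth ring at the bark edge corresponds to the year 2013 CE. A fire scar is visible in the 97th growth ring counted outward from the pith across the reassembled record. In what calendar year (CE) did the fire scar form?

Total growth rings = 54 + 300 = 354.
The fire scar sits at growth ring 97 from the pith, so 354 − 97 = 257 growth rings formed after it.
257 − 8 false = 249 true growth rings after the fire scar.
Counting back 249 years from 2013 CE places the fire scar in 2013 − 249 = 1764 CE.

1764 CE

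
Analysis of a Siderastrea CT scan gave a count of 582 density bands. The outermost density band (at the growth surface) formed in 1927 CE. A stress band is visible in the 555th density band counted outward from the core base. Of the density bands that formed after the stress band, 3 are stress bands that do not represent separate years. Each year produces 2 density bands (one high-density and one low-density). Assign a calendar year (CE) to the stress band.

1915 CE

Between density band 555 and the growth surface there are 582 − 555 = 27 density bands.
Excluding 3 false density bands: 27 − 3 = 24.
24 density bands at 2 per year is 24 / 2 = 12 years.
1927 − 12 = 1915 CE.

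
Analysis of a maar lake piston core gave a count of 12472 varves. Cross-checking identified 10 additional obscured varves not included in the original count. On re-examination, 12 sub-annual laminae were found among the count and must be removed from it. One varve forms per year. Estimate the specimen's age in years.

12470 years

True varve count = 12472 − 12 + 10 = 12470.
At one varve per year, that is 12470 years.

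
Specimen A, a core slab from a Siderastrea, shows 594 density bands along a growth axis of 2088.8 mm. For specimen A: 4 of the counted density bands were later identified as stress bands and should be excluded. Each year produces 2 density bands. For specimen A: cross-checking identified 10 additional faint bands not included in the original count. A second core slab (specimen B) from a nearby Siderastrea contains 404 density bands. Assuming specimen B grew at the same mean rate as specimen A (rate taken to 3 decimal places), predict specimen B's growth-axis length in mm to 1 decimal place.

1406.5 mm

Specimen A: adjusted count: 594 − 4 + 10 = 600 density bands.
Specimen A: dividing by 2 density bands per year: 600 / 2 = 300 years.
A: Mean rate = 2088.8 mm / 300 years ≈ 6.963 mm/year.
Specimen B: 404 density bands at 2 per year is 404 / 2 = 202 years. Length of B = 6.963 × 202 = 1406.5 mm.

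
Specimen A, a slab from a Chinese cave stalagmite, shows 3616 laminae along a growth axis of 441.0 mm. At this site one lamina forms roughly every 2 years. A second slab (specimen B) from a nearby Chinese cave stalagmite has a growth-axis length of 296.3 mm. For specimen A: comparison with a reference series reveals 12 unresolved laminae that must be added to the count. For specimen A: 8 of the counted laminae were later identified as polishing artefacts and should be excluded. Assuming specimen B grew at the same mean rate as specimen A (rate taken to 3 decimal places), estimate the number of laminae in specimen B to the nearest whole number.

Specimen A: true lamina count = 3616 − 8 + 12 = 3620.
Specimen A: multiplying by 2 years per lamina: 3620 × 2 = 7240 years.
A: Extension rate ≈ 441.0 / 7240 = 0.061 mm/yr.
Specimen B: 296.3 mm / 0.061 mm per year = 4857.38 years; at 2 years per lamina that is 4857.38 / 2 ≈ 2429 laminae.

2429 laminae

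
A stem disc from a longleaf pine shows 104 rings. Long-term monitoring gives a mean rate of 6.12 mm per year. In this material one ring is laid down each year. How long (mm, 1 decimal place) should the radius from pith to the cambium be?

The record spans 104 years at 6.12 mm per year.
Predicted length = 6.12 mm/year × 104 years = 636.5 mm.

636.5 mm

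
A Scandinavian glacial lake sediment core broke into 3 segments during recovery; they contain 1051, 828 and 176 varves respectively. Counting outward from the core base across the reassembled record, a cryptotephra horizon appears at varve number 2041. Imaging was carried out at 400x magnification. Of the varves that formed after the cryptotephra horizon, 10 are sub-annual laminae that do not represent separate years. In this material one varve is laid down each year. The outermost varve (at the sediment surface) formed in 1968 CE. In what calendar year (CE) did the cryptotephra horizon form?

1964 CE

Total varves = 1051 + 828 + 176 = 2055.
2055 − 2041 = 14 varves lie beyond the cryptotephra horizon toward the sediment surface.
Excluding 10 false varves: 14 − 10 = 4.
Counting back 4 years from 1968 CE places the cryptotephra horizon in 1968 − 4 = 1964 CE.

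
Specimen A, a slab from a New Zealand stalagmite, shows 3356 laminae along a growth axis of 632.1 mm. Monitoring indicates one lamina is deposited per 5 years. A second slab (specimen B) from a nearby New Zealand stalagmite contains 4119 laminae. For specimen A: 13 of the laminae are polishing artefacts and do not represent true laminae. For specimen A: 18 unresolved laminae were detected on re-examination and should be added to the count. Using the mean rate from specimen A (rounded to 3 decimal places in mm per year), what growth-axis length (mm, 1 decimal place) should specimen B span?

Specimen A: after corrections the count is 3356 − 13 + 18 = 3361 laminae.
Specimen A: at 5 years per lamina, 3361 × 5 = 16805 years.
A: Mean rate = 632.1 mm / 16805 years ≈ 0.038 mm per year.
Specimen B: multiplying by 5 years per lamina: 4119 × 5 = 20595 years. B's length ≈ 0.038 × 20595 = 782.6 mm.

782.6 mm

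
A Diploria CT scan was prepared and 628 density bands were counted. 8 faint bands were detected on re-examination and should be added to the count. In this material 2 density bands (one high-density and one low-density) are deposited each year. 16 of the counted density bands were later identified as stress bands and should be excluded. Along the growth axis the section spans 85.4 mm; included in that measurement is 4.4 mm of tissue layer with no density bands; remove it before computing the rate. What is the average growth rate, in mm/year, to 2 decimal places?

Correcting the raw count gives 628 − 16 + 8 = 620 true density bands.
With 2 density bands per year, 620 / 2 = 310 years.
Removing the 4.4 mm offcut leaves 85.4 − 4.4 = 81.0 mm.
Mean rate = 81.0 mm / 310 years ≈ 0.26 mm/year.

0.26 mm/year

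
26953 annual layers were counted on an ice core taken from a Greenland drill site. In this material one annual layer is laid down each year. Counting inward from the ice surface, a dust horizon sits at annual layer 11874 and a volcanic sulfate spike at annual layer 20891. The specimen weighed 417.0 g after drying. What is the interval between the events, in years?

9017 yr

Separation: 20891 − 11874 = 9017 annual layers.
At one annual layer per year, 9017 years elapsed between them.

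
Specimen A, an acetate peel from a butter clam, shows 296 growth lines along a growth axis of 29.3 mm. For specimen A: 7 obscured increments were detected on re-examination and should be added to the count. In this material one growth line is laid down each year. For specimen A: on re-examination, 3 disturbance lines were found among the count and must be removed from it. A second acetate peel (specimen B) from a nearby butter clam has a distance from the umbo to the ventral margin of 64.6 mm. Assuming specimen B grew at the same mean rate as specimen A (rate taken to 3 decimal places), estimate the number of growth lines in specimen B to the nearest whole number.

659 growth lines

Specimen A: correcting the raw count gives 296 − 3 + 7 = 300 true growth lines.
A: Extension rate ≈ 29.3 / 300 = 0.098 mm/year.
B spans 64.6 / 0.098 = 659.18 years ≈ 659 growth lines.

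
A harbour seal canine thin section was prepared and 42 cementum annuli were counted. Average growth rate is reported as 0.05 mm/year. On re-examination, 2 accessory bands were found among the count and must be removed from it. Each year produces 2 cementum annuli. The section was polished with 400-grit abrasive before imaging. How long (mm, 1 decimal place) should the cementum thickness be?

True cementum annulus count = 42 − 2 = 40.
40 cementum annuli at 2 per year is 40 / 2 = 20 years.
Predicted length = 0.05 mm/year × 20 years = 1.0 mm.

1.0 mm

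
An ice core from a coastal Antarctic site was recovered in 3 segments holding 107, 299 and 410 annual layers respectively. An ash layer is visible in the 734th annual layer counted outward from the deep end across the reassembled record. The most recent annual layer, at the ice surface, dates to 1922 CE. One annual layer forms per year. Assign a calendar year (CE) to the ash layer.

1840 CE

Total annual layers = 107 + 299 + 410 = 816.
Between annual layer 734 and the ice surface there are 816 − 734 = 82 annual layers.
Counting back 82 years from 1922 CE places the ash layer in 1922 − 82 = 1840 CE.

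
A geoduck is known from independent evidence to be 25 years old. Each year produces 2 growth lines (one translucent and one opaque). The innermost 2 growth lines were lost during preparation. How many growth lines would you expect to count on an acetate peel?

48 growth lines

With 2 growth lines per year, 25 years would produce 25 × 2 = 50 growth lines.
Less the 2 uncaptured growth lines: 50 − 2 = 48.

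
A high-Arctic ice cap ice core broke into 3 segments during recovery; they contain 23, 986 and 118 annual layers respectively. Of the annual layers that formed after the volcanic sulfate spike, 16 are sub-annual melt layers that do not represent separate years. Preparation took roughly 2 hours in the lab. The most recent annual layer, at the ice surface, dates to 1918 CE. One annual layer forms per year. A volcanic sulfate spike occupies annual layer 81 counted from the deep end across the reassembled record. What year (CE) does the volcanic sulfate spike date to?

Total annual layers = 23 + 986 + 118 = 1127.
Between annual layer 81 and the ice surface there are 1127 − 81 = 1046 annual layers.
Removing the 16 false annual layers leaves 1046 − 16 = 1030 true annual layers beyond the volcanic sulfate spike.
The annual layer at the ice surface is 1918 CE, so the volcanic sulfate spike dates to 1918 − 1030 = 888 CE.

888 CE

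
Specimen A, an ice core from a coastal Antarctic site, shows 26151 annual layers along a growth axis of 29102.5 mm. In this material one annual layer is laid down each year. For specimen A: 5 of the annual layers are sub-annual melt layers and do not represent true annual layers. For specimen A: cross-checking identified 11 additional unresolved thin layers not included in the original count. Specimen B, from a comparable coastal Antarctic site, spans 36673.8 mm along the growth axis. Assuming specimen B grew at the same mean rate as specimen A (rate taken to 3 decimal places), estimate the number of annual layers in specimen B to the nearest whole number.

Specimen A: true annual layer count = 26151 − 5 + 11 = 26157.
A: Extension rate ≈ 29102.5 / 26157 = 1.113 mm/yr.
For B, 36673.8 / 1.113 = 32950.40 years ≈ 32950 annual layers.

32950 annual layers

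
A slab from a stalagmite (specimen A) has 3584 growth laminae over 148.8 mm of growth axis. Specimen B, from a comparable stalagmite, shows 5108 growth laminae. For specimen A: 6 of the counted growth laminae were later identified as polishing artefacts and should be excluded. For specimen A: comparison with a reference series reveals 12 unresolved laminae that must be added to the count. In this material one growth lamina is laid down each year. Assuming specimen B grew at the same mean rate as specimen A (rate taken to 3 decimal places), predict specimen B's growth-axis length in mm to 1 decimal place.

209.4 mm

Specimen A: correcting the raw count gives 3584 − 6 + 12 = 3590 true growth laminae.
A: Mean rate = 148.8 mm / 3590 years ≈ 0.041 mm/yr.
B's length ≈ 0.041 × 5108 = 209.4 mm.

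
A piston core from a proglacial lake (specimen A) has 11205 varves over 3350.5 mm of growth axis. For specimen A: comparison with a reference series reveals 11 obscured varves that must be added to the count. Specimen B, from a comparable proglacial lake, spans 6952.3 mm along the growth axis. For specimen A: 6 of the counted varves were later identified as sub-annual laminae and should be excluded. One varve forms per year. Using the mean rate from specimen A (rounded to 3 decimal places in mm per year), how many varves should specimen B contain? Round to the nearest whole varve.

Specimen A: true varve count = 11205 − 6 + 11 = 11210.
A: Extension rate ≈ 3350.5 / 11210 = 0.299 mm/year.
For B, 6952.3 / 0.299 = 23251.84 years ≈ 23252 varves.

23252 varves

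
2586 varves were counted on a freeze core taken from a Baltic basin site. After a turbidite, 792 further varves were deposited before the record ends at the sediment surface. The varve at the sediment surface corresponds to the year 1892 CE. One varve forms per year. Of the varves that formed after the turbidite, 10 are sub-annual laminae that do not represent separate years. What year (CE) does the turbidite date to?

1110 CE

There are 792 varves younger than the turbidite.
Excluding 10 false varves: 792 − 10 = 782.
The varve at the sediment surface is 1892 CE, so the turbidite dates to 1892 − 782 = 1110 CE.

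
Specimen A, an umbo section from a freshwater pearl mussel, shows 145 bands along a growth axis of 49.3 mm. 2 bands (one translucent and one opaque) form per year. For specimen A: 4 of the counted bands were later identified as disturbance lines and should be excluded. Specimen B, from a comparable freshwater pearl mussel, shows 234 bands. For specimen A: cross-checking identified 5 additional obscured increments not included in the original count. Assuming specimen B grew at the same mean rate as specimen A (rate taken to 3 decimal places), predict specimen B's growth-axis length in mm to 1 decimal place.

Specimen A: correcting the raw count gives 145 − 4 + 5 = 146 true bands.
Specimen A: 146 bands at 2 per year is 146 / 2 = 73 years.
A: Mean rate = 49.3 mm / 73 years ≈ 0.675 mm per year.
Specimen B: 234 bands at 2 per year is 234 / 2 = 117 years. B's length ≈ 0.675 × 117 = 79.0 mm.

79.0 mm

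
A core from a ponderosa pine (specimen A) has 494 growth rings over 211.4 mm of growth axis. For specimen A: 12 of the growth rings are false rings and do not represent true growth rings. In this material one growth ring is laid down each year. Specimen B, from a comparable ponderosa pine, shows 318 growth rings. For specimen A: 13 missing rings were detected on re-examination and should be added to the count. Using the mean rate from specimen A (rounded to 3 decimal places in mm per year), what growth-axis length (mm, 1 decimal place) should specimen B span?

Specimen A: correcting the raw count gives 494 − 12 + 13 = 495 true growth rings.
A: Extension rate ≈ 211.4 / 495 = 0.427 mm per year.
For B, 0.427 mm/year × 318 years = 135.8 mm.

135.8 mm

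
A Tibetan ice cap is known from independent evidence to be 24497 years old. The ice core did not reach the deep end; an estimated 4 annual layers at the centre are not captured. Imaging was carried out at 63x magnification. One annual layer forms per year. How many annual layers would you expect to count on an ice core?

Expected annual layers over 24497 years: 24497.
Less the 4 uncaptured annual layers: 24497 − 4 = 24493.

24493 annual layers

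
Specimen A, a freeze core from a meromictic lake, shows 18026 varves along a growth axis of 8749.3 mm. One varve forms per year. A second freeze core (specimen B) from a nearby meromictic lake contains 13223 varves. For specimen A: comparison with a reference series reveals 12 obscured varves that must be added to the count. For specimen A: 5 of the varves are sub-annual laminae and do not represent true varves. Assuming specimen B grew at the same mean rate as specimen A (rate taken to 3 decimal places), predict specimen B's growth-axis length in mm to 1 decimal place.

6413.2 mm

Specimen A: correcting the raw count gives 18026 − 5 + 12 = 18033 true varves.
A: 8749.3 mm over 18033 years gives 8749.3 / 18033 ≈ 0.485 mm/yr.
Length of B = 0.485 × 13223 = 6413.2 mm.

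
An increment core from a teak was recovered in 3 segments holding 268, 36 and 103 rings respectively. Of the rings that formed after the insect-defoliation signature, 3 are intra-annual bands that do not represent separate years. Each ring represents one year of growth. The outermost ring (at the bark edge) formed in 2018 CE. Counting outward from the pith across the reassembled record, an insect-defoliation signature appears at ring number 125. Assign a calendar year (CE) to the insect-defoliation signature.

Total rings = 268 + 36 + 103 = 407.
The insect-defoliation signature sits at ring 125 from the pith, so 407 − 125 = 282 rings formed after it.
Excluding 3 false rings: 282 − 3 = 279.
Counting back 279 years from 2018 CE places the insect-defoliation signature in 2018 − 279 = 1739 CE.

1739 CE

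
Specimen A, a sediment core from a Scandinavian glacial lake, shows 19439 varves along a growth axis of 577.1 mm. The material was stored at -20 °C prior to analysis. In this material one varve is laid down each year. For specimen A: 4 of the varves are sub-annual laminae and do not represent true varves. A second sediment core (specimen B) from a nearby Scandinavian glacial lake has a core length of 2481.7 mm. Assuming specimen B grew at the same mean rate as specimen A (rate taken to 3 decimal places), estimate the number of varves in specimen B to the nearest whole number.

82723 varves

Specimen A: true varve count = 19439 − 4 = 19435.
A: 577.1 mm over 19435 years gives 577.1 / 19435 ≈ 0.030 mm/year.
B spans 2481.7 / 0.030 = 82723.33 years ≈ 82723 varves.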